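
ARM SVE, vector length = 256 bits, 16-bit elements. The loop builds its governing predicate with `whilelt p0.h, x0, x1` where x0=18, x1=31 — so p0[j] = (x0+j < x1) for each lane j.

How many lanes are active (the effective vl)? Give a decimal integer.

vl = 13

lane count: 256 div 16 = 16
p0[j] = (18+j < 31); true for j=0..12 → 13 lanes set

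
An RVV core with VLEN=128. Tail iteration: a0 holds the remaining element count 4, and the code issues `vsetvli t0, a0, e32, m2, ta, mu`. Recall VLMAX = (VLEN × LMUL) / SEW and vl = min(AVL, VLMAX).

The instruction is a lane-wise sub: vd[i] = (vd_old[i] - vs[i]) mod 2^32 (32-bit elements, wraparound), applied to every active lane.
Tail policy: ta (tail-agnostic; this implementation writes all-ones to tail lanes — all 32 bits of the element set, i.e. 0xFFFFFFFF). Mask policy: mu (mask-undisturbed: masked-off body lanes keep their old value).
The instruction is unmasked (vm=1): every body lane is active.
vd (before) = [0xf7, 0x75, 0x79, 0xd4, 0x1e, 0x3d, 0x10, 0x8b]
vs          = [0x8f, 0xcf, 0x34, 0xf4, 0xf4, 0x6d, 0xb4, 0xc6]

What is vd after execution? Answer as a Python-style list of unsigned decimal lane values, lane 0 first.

vd = [104, 4294967206, 69, 4294967264, 4294967295, 4294967295, 4294967295, 4294967295]

VLMAX = (128 × 2) / 32 = 8 lanes
AVL=4 ≤ VLMAX=8, so vl = 4
[0] sub(0xf7,0x8f) = 0x68
[1] sub(0x75,0xcf) = 0xffffffa6
[2] sub(0x79,0x34) = 0x45
[3] sub(0xd4,0xf4) = 0xffffffe0
[4] tail/ones = 0xffffffff
[5] tail/ones = 0xffffffff
[6] tail/ones = 0xffffffff
[7] tail/ones = 0xffffffff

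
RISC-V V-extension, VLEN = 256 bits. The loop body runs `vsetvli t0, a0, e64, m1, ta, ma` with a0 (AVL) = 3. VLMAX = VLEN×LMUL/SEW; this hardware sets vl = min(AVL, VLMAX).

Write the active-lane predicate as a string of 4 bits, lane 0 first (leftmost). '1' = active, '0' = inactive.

predicate = 1110

VLMAX = (256 × 1) / 64 = 4 lanes
vl ← min(3, 4) = 3
bits (lane 0 leftmost): 1110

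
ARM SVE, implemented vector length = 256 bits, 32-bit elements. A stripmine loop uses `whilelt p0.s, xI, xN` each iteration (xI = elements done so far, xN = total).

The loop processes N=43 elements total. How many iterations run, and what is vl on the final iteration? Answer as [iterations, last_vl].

[iterations, last_vl] = [6, 3]

register lanes = 256/32 = 8
N=43: ⌈43/8⌉ = 6 iters; last vl = 43 − 5×8 = 3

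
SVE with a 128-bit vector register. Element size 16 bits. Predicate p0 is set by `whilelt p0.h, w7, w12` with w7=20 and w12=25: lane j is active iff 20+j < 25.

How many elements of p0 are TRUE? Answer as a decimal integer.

128-bit reg / 16-bit elem → 8 lanes
active while 20+j < 25, i.e. j ∈ [0,5) capped at 8 ⇒ 5

vl = 5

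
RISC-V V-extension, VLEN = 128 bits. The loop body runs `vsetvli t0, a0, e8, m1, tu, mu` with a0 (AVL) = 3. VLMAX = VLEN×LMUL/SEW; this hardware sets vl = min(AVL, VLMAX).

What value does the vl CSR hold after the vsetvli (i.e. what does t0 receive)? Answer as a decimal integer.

VLMAX = VLEN×LMUL/SEW = 128×1/8 = 16
vl ← min(3, 16) = 3

vl = 3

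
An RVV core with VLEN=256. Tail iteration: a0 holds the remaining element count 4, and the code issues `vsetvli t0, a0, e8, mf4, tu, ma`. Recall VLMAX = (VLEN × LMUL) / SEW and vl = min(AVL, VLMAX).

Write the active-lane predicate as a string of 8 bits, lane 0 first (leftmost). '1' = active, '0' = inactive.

VLMAX = (256 × 1/4) / 8 = 8 lanes
vl = min(AVL, VLMAX) = min(4, 8) = 4
bits (lane 0 leftmost): 11110000

predicate = 11110000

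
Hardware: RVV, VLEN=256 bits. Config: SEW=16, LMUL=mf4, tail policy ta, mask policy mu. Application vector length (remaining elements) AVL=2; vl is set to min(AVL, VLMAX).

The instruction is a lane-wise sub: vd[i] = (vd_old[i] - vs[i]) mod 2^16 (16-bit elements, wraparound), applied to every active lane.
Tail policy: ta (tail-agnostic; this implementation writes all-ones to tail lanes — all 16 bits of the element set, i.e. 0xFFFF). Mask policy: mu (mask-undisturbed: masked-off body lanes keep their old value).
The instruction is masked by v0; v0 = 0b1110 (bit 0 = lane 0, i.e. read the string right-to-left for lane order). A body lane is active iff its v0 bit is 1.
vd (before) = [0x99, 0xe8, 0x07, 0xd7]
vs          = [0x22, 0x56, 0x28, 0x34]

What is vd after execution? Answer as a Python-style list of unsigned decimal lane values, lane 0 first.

VLMAX = (256 × 1/4) / 16 = 4 lanes
vl = min(AVL, VLMAX) = min(2, 4) = 2
  i=0: mask-off/keep → 153
  i=1: sub(0xe8,0x56) → 146
  i=2: tail/ones → 65535
  i=3: tail/ones → 65535

vd = [153, 146, 65535, 65535]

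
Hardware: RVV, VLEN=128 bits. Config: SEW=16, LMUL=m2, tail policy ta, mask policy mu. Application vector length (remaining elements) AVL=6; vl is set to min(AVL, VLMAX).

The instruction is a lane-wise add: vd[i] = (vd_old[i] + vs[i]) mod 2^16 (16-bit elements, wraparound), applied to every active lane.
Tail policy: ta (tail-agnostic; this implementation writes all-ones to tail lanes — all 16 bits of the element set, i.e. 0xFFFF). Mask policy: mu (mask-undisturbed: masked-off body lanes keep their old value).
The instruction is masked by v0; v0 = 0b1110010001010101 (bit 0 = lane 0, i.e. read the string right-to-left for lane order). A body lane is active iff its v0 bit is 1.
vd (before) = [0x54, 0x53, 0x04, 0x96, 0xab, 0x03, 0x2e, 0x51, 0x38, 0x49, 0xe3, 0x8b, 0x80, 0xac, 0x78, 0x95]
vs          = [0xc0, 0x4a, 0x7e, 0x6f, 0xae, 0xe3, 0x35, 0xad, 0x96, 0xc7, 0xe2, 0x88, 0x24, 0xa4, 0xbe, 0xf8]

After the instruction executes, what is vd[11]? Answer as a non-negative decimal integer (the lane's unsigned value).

VLMAX = VLEN×LMUL/SEW = 128×2/16 = 16
vl ← min(6, 16) = 6
vd[0] add(0x54,0xc0) -> 0x114
vd[1] mask-off/keep -> 0x53
vd[2] add(0x04,0x7e) -> 0x82
vd[3] mask-off/keep -> 0x96
vd[4] add(0xab,0xae) -> 0x159
vd[5] mask-off/keep -> 0x03
vd[6] tail/ones -> 0xffff
vd[7] tail/ones -> 0xffff
vd[8] tail/ones -> 0xffff
vd[9] tail/ones -> 0xffff
vd[10] tail/ones -> 0xffff
vd[11] tail/ones -> 0xffff
vd[12] tail/ones -> 0xffff
vd[13] tail/ones -> 0xffff
vd[14] tail/ones -> 0xffff
vd[15] tail/ones -> 0xffff

vd[11] = 65535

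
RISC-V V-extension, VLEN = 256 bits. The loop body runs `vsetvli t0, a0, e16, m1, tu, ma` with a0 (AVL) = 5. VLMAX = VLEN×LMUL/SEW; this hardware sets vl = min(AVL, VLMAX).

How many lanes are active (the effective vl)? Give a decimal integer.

VLMAX = VLEN×LMUL/SEW = 256×1/16 = 16
vl = min(AVL, VLMAX) = min(5, 16) = 5

vl = 5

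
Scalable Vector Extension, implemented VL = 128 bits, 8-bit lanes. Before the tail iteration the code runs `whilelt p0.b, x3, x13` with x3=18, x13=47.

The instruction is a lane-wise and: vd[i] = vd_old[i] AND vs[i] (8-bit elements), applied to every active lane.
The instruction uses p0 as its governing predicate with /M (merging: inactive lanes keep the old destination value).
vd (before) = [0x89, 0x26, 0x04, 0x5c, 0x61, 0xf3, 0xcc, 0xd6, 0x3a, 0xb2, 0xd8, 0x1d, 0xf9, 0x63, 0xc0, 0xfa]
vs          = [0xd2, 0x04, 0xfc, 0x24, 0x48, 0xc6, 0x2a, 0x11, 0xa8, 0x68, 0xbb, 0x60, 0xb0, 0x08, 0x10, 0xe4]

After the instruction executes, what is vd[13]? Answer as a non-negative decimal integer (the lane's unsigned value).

vd[13] = 0

128-bit reg / 8-bit elem → 16 lanes
whilelt: lane j active iff 18+j < 47 → j < 29 → 16 active
[0] and(0x89,0xd2) = 0x80
[1] and(0x26,0x04) = 0x04
[2] and(0x04,0xfc) = 0x04
[3] and(0x5c,0x24) = 0x04
[4] and(0x61,0x48) = 0x40
[5] and(0xf3,0xc6) = 0xc2
[6] and(0xcc,0x2a) = 0x08
[7] and(0xd6,0x11) = 0x10
[8] and(0x3a,0xa8) = 0x28
[9] and(0xb2,0x68) = 0x20
[10] and(0xd8,0xbb) = 0x98
[11] and(0x1d,0x60) = 0x00
[12] and(0xf9,0xb0) = 0xb0
[13] and(0x63,0x08) = 0x00
[14] and(0xc0,0x10) = 0x00
[15] and(0xfa,0xe4) = 0xe0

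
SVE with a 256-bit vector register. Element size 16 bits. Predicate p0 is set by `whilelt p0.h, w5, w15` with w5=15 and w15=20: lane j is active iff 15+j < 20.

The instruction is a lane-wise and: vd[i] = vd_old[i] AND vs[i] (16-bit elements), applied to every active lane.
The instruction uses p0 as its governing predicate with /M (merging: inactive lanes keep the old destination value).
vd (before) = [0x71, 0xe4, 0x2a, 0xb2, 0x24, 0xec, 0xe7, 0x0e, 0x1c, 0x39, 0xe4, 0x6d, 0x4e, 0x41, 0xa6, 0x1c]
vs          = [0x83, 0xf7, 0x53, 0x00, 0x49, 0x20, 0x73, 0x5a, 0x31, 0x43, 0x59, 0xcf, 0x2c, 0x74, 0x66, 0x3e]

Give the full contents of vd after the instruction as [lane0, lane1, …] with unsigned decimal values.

vd = [1, 228, 2, 0, 0, 236, 231, 14, 28, 57, 228, 109, 78, 65, 166, 28]

256-bit reg / 16-bit elem → 16 lanes
p0[j] = (15+j < 20); true for j=0..4 → 5 lanes set
[0] and(0x71,0x83) = 0x01
[1] and(0xe4,0xf7) = 0xe4
[2] and(0x2a,0x53) = 0x02
[3] and(0xb2,0x00) = 0x00
[4] and(0x24,0x49) = 0x00
[5] tail/keep = 0xec
[6] tail/keep = 0xe7
[7] tail/keep = 0x0e
[8] tail/keep = 0x1c
[9] tail/keep = 0x39
[10] tail/keep = 0xe4
[11] tail/keep = 0x6d
[12] tail/keep = 0x4e
[13] tail/keep = 0x41
[14] tail/keep = 0xa6
[15] tail/keep = 0x1c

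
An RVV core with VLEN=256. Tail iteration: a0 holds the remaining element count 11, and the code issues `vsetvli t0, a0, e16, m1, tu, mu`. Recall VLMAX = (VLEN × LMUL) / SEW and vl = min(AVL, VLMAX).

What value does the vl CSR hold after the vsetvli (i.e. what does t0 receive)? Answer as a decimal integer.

vl = 11

lanes per group: 256·1/16 = 16
vl ← min(11, 16) = 11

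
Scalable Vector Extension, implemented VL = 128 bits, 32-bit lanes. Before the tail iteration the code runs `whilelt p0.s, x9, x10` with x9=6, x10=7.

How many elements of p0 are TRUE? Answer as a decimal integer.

vl = 1

128-bit reg / 32-bit elem → 4 lanes
whilelt: lane j active iff 6+j < 7 → j < 1 → 1 active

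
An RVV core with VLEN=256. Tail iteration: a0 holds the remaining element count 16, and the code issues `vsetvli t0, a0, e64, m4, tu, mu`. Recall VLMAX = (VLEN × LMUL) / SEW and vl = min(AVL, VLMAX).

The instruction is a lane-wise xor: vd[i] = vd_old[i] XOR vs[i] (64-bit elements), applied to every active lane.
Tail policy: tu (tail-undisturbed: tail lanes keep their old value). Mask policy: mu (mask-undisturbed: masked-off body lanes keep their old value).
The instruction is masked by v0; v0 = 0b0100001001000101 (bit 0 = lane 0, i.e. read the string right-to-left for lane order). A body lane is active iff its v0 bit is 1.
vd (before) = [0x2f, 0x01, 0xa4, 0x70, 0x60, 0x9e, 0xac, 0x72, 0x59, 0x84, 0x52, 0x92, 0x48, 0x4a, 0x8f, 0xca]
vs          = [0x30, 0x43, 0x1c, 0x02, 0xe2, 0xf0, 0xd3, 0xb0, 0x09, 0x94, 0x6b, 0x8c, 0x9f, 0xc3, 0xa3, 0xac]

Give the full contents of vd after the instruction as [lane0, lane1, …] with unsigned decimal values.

VLMAX = VLEN×LMUL/SEW = 256×4/64 = 16
vl ← min(16, 16) = 16
[0] xor(0x2f,0x30) = 0x1f
[1] mask-off/keep = 0x01
[2] xor(0xa4,0x1c) = 0xb8
[3] mask-off/keep = 0x70
[4] mask-off/keep = 0x60
[5] mask-off/keep = 0x9e
[6] xor(0xac,0xd3) = 0x7f
[7] mask-off/keep = 0x72
[8] mask-off/keep = 0x59
[9] xor(0x84,0x94) = 0x10
[10] mask-off/keep = 0x52
[11] mask-off/keep = 0x92
[12] mask-off/keep = 0x48
[13] mask-off/keep = 0x4a
[14] xor(0x8f,0xa3) = 0x2c
[15] mask-off/keep = 0xca

vd = [31, 1, 184, 112, 96, 158, 127, 114, 89, 16, 82, 146, 72, 74, 44, 202]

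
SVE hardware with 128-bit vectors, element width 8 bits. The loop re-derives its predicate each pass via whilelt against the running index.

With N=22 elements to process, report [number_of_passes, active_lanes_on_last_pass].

[iterations, last_vl] = [2, 6]

register lanes = 128/8 = 16
iterations = ceil(22/16) = 2; final-pass vl = 6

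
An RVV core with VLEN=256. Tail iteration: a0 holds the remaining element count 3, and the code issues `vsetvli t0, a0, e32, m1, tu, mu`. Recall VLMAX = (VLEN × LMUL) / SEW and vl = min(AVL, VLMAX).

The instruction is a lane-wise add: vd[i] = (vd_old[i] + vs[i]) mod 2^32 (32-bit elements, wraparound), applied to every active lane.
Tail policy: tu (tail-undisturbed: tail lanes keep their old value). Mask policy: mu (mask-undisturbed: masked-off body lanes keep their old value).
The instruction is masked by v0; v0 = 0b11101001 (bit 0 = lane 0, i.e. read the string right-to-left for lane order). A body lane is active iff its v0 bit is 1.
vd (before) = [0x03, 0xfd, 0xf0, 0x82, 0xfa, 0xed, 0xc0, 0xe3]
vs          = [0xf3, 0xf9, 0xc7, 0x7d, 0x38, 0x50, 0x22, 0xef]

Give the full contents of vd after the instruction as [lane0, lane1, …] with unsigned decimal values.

vd = [246, 253, 240, 130, 250, 237, 192, 227]

VLMAX = (256 × 1) / 32 = 8 lanes
AVL=3 ≤ VLMAX=8, so vl = 3
  i=0: add(0x03,0xf3) → 246
  i=1: mask-off/keep → 253
  i=2: mask-off/keep → 240
  i=3: tail/keep → 130
  i=4: tail/keep → 250
  i=5: tail/keep → 237
  i=6: tail/keep → 192
  i=7: tail/keep → 227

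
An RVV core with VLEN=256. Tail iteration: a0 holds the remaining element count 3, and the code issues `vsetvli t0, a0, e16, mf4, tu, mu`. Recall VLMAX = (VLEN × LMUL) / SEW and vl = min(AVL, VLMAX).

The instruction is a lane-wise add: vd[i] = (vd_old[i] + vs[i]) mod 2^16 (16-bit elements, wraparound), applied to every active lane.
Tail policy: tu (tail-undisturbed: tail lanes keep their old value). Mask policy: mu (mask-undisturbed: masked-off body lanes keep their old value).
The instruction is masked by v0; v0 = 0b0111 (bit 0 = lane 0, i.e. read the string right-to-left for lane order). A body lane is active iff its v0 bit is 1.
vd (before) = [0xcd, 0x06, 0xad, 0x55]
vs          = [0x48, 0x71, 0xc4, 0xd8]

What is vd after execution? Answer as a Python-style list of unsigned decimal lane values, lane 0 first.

vd = [277, 119, 369, 85]

lanes per group: 256·1/4/16 = 4
vl ← min(3, 4) = 3
vd[0] add(0xcd,0x48) -> 0x115
vd[1] add(0x06,0x71) -> 0x77
vd[2] add(0xad,0xc4) -> 0x171
vd[3] tail/keep -> 0x55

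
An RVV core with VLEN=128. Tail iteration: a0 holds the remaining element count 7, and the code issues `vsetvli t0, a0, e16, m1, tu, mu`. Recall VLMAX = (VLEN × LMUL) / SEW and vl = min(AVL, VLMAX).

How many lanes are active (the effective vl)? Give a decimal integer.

vl = 7

VLMAX = VLEN×LMUL/SEW = 128×1/16 = 8
AVL=7 ≤ VLMAX=8, so vl = 7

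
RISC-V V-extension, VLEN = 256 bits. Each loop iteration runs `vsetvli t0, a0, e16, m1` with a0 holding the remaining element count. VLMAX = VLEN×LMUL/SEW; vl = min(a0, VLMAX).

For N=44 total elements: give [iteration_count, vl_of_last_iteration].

lanes per group: 256·1/16 = 16
44 elements at 16/iter → 3 passes, remainder 12 on the last

[iterations, last_vl] = [3, 12]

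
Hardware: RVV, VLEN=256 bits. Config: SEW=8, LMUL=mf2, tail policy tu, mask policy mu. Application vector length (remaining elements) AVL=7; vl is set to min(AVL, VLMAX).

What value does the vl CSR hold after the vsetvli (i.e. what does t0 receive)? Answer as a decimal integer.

vl = 7

VLMAX = (256 × 1/2) / 8 = 16 lanes
vl = min(AVL, VLMAX) = min(7, 16) = 7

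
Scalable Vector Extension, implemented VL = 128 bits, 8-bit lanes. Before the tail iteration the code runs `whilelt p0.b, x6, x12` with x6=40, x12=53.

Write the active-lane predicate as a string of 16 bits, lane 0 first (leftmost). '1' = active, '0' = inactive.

predicate = 1111111111111000

register lanes = 128/8 = 16
p0[j] = (40+j < 53); true for j=0..12 → 13 lanes set
bits (lane 0 leftmost): 1111111111111000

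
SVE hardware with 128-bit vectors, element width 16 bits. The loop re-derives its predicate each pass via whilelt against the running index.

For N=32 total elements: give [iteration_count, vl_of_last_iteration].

128-bit reg / 16-bit elem → 8 lanes
32 elements at 8/iter → 4 passes, remainder 8 on the last

[iterations, last_vl] = [4, 8]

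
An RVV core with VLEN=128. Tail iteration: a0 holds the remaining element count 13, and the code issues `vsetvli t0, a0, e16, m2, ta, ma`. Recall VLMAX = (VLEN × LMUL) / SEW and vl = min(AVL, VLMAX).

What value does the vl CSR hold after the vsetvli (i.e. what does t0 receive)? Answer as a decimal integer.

VLMAX = VLEN×LMUL/SEW = 128×2/16 = 16
vl = min(AVL, VLMAX) = min(13, 16) = 13

vl = 13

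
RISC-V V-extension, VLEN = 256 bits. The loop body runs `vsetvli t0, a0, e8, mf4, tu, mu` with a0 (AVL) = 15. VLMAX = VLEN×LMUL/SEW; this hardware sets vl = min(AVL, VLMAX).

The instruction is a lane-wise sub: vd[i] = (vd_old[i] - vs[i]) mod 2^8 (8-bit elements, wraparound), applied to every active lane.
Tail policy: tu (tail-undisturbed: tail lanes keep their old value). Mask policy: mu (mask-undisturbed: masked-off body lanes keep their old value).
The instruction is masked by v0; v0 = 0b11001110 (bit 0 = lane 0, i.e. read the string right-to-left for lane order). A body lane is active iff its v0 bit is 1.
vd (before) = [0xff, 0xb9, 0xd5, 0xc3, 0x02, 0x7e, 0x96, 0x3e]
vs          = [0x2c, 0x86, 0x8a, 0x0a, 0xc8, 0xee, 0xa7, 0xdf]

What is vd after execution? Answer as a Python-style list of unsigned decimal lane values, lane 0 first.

VLMAX = (256 × 1/4) / 8 = 8 lanes
AVL=15 > VLMAX=8, so vl = 8
[0] mask-off/keep = 0xff
[1] sub(0xb9,0x86) = 0x33
[2] sub(0xd5,0x8a) = 0x4b
[3] sub(0xc3,0x0a) = 0xb9
[4] mask-off/keep = 0x02
[5] mask-off/keep = 0x7e
[6] sub(0x96,0xa7) = 0xef
[7] sub(0x3e,0xdf) = 0x5f

vd = [255, 51, 75, 185, 2, 126, 239, 95]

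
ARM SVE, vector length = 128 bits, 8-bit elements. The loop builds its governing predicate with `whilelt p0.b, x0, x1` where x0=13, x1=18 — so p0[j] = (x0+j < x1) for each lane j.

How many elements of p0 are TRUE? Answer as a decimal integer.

vl = 5

128-bit reg / 8-bit elem → 16 lanes
p0[j] = (13+j < 18); true for j=0..4 → 5 lanes set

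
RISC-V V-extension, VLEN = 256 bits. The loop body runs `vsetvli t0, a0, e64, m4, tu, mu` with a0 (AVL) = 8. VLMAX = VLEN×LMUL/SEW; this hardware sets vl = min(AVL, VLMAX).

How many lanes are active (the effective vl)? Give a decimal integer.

VLMAX = VLEN×LMUL/SEW = 256×4/64 = 16
vl ← min(8, 16) = 8

vl = 8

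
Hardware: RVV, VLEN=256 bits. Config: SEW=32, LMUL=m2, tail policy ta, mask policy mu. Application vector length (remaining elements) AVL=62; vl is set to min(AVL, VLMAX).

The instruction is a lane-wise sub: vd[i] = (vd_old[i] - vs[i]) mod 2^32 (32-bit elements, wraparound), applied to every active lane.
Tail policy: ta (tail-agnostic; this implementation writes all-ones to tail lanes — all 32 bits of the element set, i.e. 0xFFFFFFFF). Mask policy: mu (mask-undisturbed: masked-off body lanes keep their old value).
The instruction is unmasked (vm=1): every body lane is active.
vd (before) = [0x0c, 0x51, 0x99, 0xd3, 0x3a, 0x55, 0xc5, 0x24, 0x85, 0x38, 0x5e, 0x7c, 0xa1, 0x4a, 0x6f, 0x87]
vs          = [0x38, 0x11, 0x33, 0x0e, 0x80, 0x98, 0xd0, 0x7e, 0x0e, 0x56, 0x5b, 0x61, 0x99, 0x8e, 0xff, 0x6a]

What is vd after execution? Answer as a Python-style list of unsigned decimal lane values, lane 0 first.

vd = [4294967252, 64, 102, 197, 4294967226, 4294967229, 4294967285, 4294967206, 119, 4294967266, 3, 27, 8, 4294967228, 4294967152, 29]

VLMAX = (256 × 2) / 32 = 16 lanes
AVL=62 > VLMAX=16, so vl = 16
[0] sub(0x0c,0x38) = 0xffffffd4
[1] sub(0x51,0x11) = 0x40
[2] sub(0x99,0x33) = 0x66
[3] sub(0xd3,0x0e) = 0xc5
[4] sub(0x3a,0x80) = 0xffffffba
[5] sub(0x55,0x98) = 0xffffffbd
[6] sub(0xc5,0xd0) = 0xfffffff5
[7] sub(0x24,0x7e) = 0xffffffa6
[8] sub(0x85,0x0e) = 0x77
[9] sub(0x38,0x56) = 0xffffffe2
[10] sub(0x5e,0x5b) = 0x03
[11] sub(0x7c,0x61) = 0x1b
[12] sub(0xa1,0x99) = 0x08
[13] sub(0x4a,0x8e) = 0xffffffbc
[14] sub(0x6f,0xff) = 0xffffff70
[15] sub(0x87,0x6a) = 0x1d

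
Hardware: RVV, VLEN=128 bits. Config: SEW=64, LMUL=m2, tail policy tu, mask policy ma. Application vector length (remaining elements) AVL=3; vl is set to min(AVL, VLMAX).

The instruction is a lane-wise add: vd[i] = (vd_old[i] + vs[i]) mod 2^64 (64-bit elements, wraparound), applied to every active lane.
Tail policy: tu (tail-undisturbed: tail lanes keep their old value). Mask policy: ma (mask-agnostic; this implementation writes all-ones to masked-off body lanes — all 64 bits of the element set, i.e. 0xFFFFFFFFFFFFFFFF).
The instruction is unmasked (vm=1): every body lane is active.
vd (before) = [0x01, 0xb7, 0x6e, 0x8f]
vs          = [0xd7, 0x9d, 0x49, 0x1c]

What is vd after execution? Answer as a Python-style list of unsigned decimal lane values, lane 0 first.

vd = [216, 340, 183, 143]

VLMAX = (128 × 2) / 64 = 4 lanes
vl ← min(3, 4) = 3
[0] add(0x01,0xd7) = 0xd8
[1] add(0xb7,0x9d) = 0x154
[2] add(0x6e,0x49) = 0xb7
[3] tail/keep = 0x8f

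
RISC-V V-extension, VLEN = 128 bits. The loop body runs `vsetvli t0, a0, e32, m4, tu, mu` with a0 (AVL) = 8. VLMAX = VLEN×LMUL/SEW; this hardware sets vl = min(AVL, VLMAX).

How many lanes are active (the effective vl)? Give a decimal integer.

VLMAX = (128 × 4) / 32 = 16 lanes
AVL=8 ≤ VLMAX=16, so vl = 8

vl = 8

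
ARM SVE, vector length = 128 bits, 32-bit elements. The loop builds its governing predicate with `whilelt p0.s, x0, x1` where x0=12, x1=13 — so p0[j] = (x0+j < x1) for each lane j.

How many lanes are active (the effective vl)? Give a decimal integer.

128-bit reg / 32-bit elem → 4 lanes
active while 12+j < 13, i.e. j ∈ [0,1) capped at 4 ⇒ 1

vl = 1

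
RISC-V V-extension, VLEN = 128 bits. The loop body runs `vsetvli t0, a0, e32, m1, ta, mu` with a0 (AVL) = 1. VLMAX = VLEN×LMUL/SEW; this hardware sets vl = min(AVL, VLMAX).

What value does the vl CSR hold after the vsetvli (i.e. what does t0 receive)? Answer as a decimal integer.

vl = 1

VLMAX = (128 × 1) / 32 = 4 lanes
vl ← min(1, 4) = 1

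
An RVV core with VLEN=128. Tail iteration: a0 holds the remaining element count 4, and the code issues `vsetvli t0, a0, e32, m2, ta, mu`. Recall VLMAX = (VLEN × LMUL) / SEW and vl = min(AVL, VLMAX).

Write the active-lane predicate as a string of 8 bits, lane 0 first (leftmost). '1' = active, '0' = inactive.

predicate = 11110000

lanes per group: 128·2/32 = 8
vl ← min(4, 8) = 4
bits (lane 0 leftmost): 11110000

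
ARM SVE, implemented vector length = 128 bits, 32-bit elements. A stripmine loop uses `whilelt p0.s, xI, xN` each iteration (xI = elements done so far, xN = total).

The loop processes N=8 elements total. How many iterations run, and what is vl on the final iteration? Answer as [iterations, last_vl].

[iterations, last_vl] = [2, 4]

lane count: 128 div 32 = 4
N=8: ⌈8/4⌉ = 2 iters; last vl = 8 − 1×4 = 4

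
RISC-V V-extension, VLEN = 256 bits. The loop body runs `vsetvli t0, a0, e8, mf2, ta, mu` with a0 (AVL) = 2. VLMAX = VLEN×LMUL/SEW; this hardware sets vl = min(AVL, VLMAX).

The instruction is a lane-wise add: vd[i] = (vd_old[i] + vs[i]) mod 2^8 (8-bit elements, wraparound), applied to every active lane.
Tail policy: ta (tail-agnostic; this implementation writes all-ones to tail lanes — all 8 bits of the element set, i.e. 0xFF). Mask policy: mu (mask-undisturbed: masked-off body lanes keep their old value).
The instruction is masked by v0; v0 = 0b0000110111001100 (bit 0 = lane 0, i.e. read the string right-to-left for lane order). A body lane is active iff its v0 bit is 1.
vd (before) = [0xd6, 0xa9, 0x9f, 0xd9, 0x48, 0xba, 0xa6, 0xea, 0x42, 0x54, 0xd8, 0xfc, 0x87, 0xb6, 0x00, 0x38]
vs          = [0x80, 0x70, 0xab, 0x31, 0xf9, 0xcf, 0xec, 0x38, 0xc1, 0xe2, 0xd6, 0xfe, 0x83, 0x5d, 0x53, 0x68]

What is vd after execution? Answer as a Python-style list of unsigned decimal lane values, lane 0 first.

VLMAX = VLEN×LMUL/SEW = 256×1/2/8 = 16
vl = min(AVL, VLMAX) = min(2, 16) = 2
vd[0] mask-off/keep -> 0xd6
vd[1] mask-off/keep -> 0xa9
vd[2] tail/ones -> 0xff
vd[3] tail/ones -> 0xff
vd[4] tail/ones -> 0xff
vd[5] tail/ones -> 0xff
vd[6] tail/ones -> 0xff
vd[7] tail/ones -> 0xff
vd[8] tail/ones -> 0xff
vd[9] tail/ones -> 0xff
vd[10] tail/ones -> 0xff
vd[11] tail/ones -> 0xff
vd[12] tail/ones -> 0xff
vd[13] tail/ones -> 0xff
vd[14] tail/ones -> 0xff
vd[15] tail/ones -> 0xff

vd = [214, 169, 255, 255, 255, 255, 255, 255, 255, 255, 255, 255, 255, 255, 255, 255]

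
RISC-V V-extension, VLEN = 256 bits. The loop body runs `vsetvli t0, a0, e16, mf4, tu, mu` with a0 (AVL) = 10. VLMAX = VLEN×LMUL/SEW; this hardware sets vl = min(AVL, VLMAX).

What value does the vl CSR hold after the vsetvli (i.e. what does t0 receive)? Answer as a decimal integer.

vl = 4

VLMAX = VLEN×LMUL/SEW = 256×1/4/16 = 4
vl = min(AVL, VLMAX) = min(10, 4) = 4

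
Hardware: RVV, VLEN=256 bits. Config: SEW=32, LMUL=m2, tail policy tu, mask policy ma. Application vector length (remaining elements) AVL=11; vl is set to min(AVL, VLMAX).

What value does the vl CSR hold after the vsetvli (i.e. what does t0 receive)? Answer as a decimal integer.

vl = 11

VLMAX = (256 × 2) / 32 = 16 lanes
vl = min(AVL, VLMAX) = min(11, 16) = 11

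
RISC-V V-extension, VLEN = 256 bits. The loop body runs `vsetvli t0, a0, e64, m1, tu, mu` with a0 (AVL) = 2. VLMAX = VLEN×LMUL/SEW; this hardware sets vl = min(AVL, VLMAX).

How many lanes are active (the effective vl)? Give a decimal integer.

VLMAX = (256 × 1) / 64 = 4 lanes
AVL=2 ≤ VLMAX=4, so vl = 2

vl = 2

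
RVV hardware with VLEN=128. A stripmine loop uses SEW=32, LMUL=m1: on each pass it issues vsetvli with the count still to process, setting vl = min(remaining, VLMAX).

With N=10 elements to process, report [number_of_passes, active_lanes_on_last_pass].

VLMAX = VLEN×LMUL/SEW = 128×1/32 = 4
N=10: ⌈10/4⌉ = 3 iters; last vl = 10 − 2×4 = 2

[iterations, last_vl] = [3, 2]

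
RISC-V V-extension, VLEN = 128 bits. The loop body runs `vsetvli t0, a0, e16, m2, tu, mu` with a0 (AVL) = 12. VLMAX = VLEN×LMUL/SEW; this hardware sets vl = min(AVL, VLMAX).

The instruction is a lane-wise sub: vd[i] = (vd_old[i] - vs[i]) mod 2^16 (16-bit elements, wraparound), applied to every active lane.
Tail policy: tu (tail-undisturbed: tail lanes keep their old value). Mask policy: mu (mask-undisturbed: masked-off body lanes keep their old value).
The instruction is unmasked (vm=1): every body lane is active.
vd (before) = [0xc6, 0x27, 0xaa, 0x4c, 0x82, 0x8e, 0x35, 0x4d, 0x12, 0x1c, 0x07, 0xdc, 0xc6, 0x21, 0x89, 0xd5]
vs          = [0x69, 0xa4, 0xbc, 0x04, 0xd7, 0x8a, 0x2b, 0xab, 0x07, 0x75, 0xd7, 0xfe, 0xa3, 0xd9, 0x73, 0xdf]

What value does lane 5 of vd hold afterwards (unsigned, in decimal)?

vd[5] = 4

VLMAX = (128 × 2) / 16 = 16 lanes
vl = min(AVL, VLMAX) = min(12, 16) = 12
vd[0] sub(0xc6,0x69) -> 0x5d
vd[1] sub(0x27,0xa4) -> 0xff83
vd[2] sub(0xaa,0xbc) -> 0xffee
vd[3] sub(0x4c,0x04) -> 0x48
vd[4] sub(0x82,0xd7) -> 0xffab
vd[5] sub(0x8e,0x8a) -> 0x04
vd[6] sub(0x35,0x2b) -> 0x0a
vd[7] sub(0x4d,0xab) -> 0xffa2
vd[8] sub(0x12,0x07) -> 0x0b
vd[9] sub(0x1c,0x75) -> 0xffa7
vd[10] sub(0x07,0xd7) -> 0xff30
vd[11] sub(0xdc,0xfe) -> 0xffde
vd[12] tail/keep -> 0xc6
vd[13] tail/keep -> 0x21
vd[14] tail/keep -> 0x89
vd[15] tail/keep -> 0xd5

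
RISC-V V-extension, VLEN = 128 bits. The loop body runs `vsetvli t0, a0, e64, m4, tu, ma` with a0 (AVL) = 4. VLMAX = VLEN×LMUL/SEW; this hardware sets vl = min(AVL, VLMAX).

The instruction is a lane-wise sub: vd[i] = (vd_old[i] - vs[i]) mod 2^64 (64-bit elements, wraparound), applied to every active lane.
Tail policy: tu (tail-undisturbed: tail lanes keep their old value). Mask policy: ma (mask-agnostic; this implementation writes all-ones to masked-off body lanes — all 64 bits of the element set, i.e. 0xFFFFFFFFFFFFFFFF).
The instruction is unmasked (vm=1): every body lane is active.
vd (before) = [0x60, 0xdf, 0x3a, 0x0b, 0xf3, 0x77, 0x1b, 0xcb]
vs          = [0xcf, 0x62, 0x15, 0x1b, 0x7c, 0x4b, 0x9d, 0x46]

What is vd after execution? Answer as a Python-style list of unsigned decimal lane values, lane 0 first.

vd = [18446744073709551505, 125, 37, 18446744073709551600, 243, 119, 27, 203]

lanes per group: 128·4/64 = 8
vl ← min(4, 8) = 4
[0] sub(0x60,0xcf) = 0xffffffffffffff91
[1] sub(0xdf,0x62) = 0x7d
[2] sub(0x3a,0x15) = 0x25
[3] sub(0x0b,0x1b) = 0xfffffffffffffff0
[4] tail/keep = 0xf3
[5] tail/keep = 0x77
[6] tail/keep = 0x1b
[7] tail/keep = 0xcb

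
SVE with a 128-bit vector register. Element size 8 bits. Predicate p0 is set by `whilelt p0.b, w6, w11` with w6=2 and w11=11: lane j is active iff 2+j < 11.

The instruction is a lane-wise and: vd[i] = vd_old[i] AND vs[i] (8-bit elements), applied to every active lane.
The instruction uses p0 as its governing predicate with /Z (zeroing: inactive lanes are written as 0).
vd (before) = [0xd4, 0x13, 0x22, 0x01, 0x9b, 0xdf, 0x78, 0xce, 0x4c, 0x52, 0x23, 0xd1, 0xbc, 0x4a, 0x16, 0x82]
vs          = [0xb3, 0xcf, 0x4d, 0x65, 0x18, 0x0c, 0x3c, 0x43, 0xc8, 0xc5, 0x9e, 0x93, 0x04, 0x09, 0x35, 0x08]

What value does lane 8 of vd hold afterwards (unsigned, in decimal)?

vd[8] = 72

register lanes = 128/8 = 16
p0[j] = (2+j < 11); true for j=0..8 → 9 lanes set
vd[0] and(0xd4,0xb3) -> 0x90
vd[1] and(0x13,0xcf) -> 0x03
vd[2] and(0x22,0x4d) -> 0x00
vd[3] and(0x01,0x65) -> 0x01
vd[4] and(0x9b,0x18) -> 0x18
vd[5] and(0xdf,0x0c) -> 0x0c
vd[6] and(0x78,0x3c) -> 0x38
vd[7] and(0xce,0x43) -> 0x42
vd[8] and(0x4c,0xc8) -> 0x48
vd[9] tail/zero -> 0x00
vd[10] tail/zero -> 0x00
vd[11] tail/zero -> 0x00
vd[12] tail/zero -> 0x00
vd[13] tail/zero -> 0x00
vd[14] tail/zero -> 0x00
vd[15] tail/zero -> 0x00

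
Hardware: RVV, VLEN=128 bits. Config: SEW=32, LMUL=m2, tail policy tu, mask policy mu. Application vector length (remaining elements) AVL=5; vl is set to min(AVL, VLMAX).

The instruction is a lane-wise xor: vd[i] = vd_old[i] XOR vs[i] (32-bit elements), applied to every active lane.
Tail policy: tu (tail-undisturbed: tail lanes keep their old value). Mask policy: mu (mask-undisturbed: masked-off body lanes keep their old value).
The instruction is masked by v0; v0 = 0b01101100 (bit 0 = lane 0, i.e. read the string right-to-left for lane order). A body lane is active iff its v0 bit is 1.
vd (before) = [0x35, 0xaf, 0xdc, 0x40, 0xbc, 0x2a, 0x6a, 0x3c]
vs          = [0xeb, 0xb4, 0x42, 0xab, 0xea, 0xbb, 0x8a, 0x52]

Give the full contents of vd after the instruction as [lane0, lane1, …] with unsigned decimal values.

vd = [53, 175, 158, 235, 188, 42, 106, 60]

VLMAX = (128 × 2) / 32 = 8 lanes
AVL=5 ≤ VLMAX=8, so vl = 5
lane  0: mask-off/keep ⇒ 0x35
lane  1: mask-off/keep ⇒ 0xaf
lane  2: xor(0xdc,0x42) ⇒ 0x9e
lane  3: xor(0x40,0xab) ⇒ 0xeb
lane  4: mask-off/keep ⇒ 0xbc
lane  5: tail/keep ⇒ 0x2a
lane  6: tail/keep ⇒ 0x6a
lane  7: tail/keep ⇒ 0x3c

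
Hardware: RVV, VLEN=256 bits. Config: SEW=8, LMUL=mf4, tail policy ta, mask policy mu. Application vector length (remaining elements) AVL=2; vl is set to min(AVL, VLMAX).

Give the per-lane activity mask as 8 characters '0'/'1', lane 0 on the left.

VLMAX = (256 × 1/4) / 8 = 8 lanes
vl = min(AVL, VLMAX) = min(2, 8) = 2
bits (lane 0 leftmost): 11000000

predicate = 11000000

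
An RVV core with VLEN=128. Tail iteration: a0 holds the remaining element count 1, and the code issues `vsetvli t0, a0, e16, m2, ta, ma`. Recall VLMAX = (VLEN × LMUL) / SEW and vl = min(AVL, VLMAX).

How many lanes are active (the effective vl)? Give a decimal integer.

vl = 1

VLMAX = VLEN×LMUL/SEW = 128×2/16 = 16
vl = min(AVL, VLMAX) = min(1, 16) = 1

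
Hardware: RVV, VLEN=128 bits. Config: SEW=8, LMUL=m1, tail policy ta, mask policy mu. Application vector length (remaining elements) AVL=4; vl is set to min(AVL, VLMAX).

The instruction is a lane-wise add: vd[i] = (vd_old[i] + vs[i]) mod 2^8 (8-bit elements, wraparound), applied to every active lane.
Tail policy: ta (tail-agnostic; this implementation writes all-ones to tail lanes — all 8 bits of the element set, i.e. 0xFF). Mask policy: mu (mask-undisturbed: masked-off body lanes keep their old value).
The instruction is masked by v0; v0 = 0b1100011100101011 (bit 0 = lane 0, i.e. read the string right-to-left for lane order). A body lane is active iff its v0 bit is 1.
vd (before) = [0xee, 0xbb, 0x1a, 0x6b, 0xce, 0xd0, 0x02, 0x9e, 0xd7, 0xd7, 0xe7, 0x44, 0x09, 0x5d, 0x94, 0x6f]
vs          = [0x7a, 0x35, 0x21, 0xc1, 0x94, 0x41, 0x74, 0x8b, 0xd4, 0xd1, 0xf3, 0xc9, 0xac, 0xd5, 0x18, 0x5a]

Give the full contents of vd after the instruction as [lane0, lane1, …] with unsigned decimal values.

vd = [104, 240, 26, 44, 255, 255, 255, 255, 255, 255, 255, 255, 255, 255, 255, 255]

lanes per group: 128·1/8 = 16
AVL=4 ≤ VLMAX=16, so vl = 4
  i=0: add(0xee,0x7a) → 104
  i=1: add(0xbb,0x35) → 240
  i=2: mask-off/keep → 26
  i=3: add(0x6b,0xc1) → 44
  i=4: tail/ones → 255
  i=5: tail/ones → 255
  i=6: tail/ones → 255
  i=7: tail/ones → 255
  i=8: tail/ones → 255
  i=9: tail/ones → 255
  i=10: tail/ones → 255
  i=11: tail/ones → 255
  i=12: tail/ones → 255
  i=13: tail/ones → 255
  i=14: tail/ones → 255
  i=15: tail/ones → 255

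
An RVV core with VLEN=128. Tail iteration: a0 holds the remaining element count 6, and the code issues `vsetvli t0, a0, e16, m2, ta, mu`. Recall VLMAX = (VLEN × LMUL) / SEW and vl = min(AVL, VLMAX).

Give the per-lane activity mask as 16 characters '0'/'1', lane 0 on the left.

predicate = 1111110000000000

lanes per group: 128·2/16 = 16
vl ← min(6, 16) = 6
bits (lane 0 leftmost): 1111110000000000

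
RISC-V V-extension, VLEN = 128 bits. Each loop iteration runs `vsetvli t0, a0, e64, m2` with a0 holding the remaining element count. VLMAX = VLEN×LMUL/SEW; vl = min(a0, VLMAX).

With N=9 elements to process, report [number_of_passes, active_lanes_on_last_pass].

lanes per group: 128·2/64 = 4
iterations = ceil(9/4) = 3; final-pass vl = 1

[iterations, last_vl] = [3, 1]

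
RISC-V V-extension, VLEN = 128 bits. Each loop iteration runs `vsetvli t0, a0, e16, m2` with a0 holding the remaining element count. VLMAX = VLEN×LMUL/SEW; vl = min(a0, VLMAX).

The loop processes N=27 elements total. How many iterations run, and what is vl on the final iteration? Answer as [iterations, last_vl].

[iterations, last_vl] = [2, 11]

VLMAX = (128 × 2) / 16 = 16 lanes
N=27: ⌈27/16⌉ = 2 iters; last vl = 27 − 1×16 = 11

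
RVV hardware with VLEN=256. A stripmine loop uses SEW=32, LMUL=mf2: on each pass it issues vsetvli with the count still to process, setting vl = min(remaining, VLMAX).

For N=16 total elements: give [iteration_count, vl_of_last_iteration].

[iterations, last_vl] = [4, 4]

lanes per group: 256·1/2/32 = 4
iterations = ceil(16/4) = 4; final-pass vl = 4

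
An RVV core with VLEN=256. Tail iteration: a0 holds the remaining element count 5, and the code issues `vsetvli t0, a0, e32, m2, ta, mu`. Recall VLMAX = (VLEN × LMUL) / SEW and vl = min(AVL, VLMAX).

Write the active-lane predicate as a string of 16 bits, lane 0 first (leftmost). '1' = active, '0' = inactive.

predicate = 1111100000000000

VLMAX = VLEN×LMUL/SEW = 256×2/32 = 16
vl ← min(5, 16) = 5
bits (lane 0 leftmost): 1111100000000000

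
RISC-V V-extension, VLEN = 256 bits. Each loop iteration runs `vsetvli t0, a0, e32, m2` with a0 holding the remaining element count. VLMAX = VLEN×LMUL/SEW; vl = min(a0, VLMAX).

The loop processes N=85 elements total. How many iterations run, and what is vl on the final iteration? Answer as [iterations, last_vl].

[iterations, last_vl] = [6, 5]

VLMAX = VLEN×LMUL/SEW = 256×2/32 = 16
N=85: ⌈85/16⌉ = 6 iters; last vl = 85 − 5×16 = 5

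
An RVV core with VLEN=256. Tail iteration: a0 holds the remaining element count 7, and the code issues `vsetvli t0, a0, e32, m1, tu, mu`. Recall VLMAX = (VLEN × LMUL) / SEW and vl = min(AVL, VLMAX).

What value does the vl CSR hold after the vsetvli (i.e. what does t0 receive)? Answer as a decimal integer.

VLMAX = VLEN×LMUL/SEW = 256×1/32 = 8
AVL=7 ≤ VLMAX=8, so vl = 7

vl = 7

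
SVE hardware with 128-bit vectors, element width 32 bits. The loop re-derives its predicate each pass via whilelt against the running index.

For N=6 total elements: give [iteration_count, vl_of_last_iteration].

register lanes = 128/32 = 4
6 elements at 4/iter → 2 passes, remainder 2 on the last

[iterations, last_vl] = [2, 2]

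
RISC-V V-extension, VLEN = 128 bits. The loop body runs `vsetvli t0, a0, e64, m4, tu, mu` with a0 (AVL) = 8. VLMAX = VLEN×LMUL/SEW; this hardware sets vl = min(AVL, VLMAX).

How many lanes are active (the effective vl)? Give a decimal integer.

VLMAX = VLEN×LMUL/SEW = 128×4/64 = 8
AVL=8 ≤ VLMAX=8, so vl = 8

vl = 8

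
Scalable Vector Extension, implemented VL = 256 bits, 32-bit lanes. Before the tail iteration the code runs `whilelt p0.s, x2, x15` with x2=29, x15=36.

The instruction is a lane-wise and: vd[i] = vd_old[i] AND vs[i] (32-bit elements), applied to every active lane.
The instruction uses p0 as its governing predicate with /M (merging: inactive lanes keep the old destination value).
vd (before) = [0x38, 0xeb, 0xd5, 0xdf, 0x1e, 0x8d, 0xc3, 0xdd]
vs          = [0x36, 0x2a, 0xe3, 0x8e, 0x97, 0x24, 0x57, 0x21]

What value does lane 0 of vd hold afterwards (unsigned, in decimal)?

256-bit reg / 32-bit elem → 8 lanes
p0[j] = (29+j < 36); true for j=0..6 → 7 lanes set
lane  0: and(0x38,0x36) ⇒ 0x30
lane  1: and(0xeb,0x2a) ⇒ 0x2a
lane  2: and(0xd5,0xe3) ⇒ 0xc1
lane  3: and(0xdf,0x8e) ⇒ 0x8e
lane  4: and(0x1e,0x97) ⇒ 0x16
lane  5: and(0x8d,0x24) ⇒ 0x04
lane  6: and(0xc3,0x57) ⇒ 0x43
lane  7: tail/keep ⇒ 0xdd

vd[0] = 48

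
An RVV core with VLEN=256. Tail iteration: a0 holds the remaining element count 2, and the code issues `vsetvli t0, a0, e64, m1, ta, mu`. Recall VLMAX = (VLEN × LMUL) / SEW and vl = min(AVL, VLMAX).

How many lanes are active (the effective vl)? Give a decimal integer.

lanes per group: 256·1/64 = 4
vl = min(AVL, VLMAX) = min(2, 4) = 2

vl = 2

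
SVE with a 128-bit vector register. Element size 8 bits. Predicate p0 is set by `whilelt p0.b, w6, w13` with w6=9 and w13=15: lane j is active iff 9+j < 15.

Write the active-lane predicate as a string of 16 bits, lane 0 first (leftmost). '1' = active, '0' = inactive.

register lanes = 128/8 = 16
p0[j] = (9+j < 15); true for j=0..5 → 6 lanes set
bits (lane 0 leftmost): 1111110000000000

predicate = 1111110000000000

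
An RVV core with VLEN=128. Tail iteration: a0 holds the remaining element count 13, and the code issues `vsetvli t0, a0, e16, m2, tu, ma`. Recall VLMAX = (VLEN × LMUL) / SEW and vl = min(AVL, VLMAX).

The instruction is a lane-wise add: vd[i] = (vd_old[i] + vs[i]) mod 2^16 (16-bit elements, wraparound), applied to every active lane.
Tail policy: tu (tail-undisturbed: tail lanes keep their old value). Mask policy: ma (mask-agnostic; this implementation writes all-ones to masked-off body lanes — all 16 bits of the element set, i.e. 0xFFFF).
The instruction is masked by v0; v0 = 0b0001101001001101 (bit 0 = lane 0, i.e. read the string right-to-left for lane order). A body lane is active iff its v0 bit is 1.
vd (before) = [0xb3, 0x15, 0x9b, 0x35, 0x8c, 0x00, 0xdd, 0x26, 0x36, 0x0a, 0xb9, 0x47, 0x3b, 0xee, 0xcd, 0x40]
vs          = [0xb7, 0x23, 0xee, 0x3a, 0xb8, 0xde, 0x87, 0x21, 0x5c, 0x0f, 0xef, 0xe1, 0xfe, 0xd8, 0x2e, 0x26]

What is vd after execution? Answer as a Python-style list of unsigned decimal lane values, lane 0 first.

vd = [362, 65535, 393, 111, 65535, 65535, 356, 65535, 65535, 25, 65535, 296, 313, 238, 205, 64]

VLMAX = VLEN×LMUL/SEW = 128×2/16 = 16
vl = min(AVL, VLMAX) = min(13, 16) = 13
lane  0: add(0xb3,0xb7) ⇒ 0x16a
lane  1: mask-off/ones ⇒ 0xffff
lane  2: add(0x9b,0xee) ⇒ 0x189
lane  3: add(0x35,0x3a) ⇒ 0x6f
lane  4: mask-off/ones ⇒ 0xffff
lane  5: mask-off/ones ⇒ 0xffff
lane  6: add(0xdd,0x87) ⇒ 0x164
lane  7: mask-off/ones ⇒ 0xffff
lane  8: mask-off/ones ⇒ 0xffff
lane  9: add(0x0a,0x0f) ⇒ 0x19
lane 10: mask-off/ones ⇒ 0xffff
lane 11: add(0x47,0xe1) ⇒ 0x128
lane 12: add(0x3b,0xfe) ⇒ 0x139
lane 13: tail/keep ⇒ 0xee
lane 14: tail/keep ⇒ 0xcd
lane 15: tail/keep ⇒ 0x40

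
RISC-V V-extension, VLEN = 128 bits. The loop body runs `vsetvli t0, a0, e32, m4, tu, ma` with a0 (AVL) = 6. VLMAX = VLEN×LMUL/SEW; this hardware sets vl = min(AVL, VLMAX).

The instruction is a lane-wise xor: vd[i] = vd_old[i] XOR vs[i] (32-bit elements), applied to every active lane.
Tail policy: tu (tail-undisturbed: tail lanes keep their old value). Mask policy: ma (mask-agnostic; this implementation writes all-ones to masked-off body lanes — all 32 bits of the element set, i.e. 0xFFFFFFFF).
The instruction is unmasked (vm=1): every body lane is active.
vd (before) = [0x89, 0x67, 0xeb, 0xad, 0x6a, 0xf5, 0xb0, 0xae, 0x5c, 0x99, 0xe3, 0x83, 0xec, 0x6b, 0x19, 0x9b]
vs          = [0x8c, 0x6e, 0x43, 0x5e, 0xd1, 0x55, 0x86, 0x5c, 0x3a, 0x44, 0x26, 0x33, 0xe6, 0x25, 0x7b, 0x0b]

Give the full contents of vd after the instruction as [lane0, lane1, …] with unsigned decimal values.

VLMAX = (128 × 4) / 32 = 16 lanes
vl = min(AVL, VLMAX) = min(6, 16) = 6
lane  0: xor(0x89,0x8c) ⇒ 0x05
lane  1: xor(0x67,0x6e) ⇒ 0x09
lane  2: xor(0xeb,0x43) ⇒ 0xa8
lane  3: xor(0xad,0x5e) ⇒ 0xf3
lane  4: xor(0x6a,0xd1) ⇒ 0xbb
lane  5: xor(0xf5,0x55) ⇒ 0xa0
lane  6: tail/keep ⇒ 0xb0
lane  7: tail/keep ⇒ 0xae
lane  8: tail/keep ⇒ 0x5c
lane  9: tail/keep ⇒ 0x99
lane 10: tail/keep ⇒ 0xe3
lane 11: tail/keep ⇒ 0x83
lane 12: tail/keep ⇒ 0xec
lane 13: tail/keep ⇒ 0x6b
lane 14: tail/keep ⇒ 0x19
lane 15: tail/keep ⇒ 0x9b

vd = [5, 9, 168, 243, 187, 160, 176, 174, 92, 153, 227, 131, 236, 107, 25, 155]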